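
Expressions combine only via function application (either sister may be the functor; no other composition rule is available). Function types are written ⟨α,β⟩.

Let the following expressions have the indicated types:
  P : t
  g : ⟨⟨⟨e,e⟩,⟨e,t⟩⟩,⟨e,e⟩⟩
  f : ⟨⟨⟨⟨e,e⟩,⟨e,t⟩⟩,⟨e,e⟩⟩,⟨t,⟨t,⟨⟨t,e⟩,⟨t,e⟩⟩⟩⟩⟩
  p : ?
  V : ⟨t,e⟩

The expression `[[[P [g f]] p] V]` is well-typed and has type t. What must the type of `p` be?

⟨⟨t,⟨⟨t,e⟩,⟨t,e⟩⟩⟩,⟨⟨t,e⟩,t⟩⟩

For [[[P [g f]] p] V] to have type t with V of type ⟨t,e⟩, [[P [g f]] p] must be the function: [[P [g f]] p] : ⟨⟨t,e⟩,t⟩.
For [[P [g f]] p] to have type ⟨⟨t,e⟩,t⟩ with [P [g f]] of type ⟨t,⟨⟨t,e⟩,⟨t,e⟩⟩⟩, p must be the function: p : ⟨⟨t,⟨⟨t,e⟩,⟨t,e⟩⟩⟩,⟨⟨t,e⟩,t⟩⟩.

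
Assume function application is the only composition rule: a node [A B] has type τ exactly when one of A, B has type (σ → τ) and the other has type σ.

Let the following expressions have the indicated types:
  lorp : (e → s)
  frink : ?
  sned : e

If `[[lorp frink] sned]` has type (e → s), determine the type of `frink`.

[[lorp frink] sned] is required to be (e → s). sned : e cannot yield (e → s) as functor, so [lorp frink] : (e → (e → s)).
[lorp frink] is required to be (e → (e → s)). lorp : (e → s) cannot yield (e → (e → s)) as functor, so frink : ((e → s) → (e → (e → s))).

((e → s) → (e → (e → s)))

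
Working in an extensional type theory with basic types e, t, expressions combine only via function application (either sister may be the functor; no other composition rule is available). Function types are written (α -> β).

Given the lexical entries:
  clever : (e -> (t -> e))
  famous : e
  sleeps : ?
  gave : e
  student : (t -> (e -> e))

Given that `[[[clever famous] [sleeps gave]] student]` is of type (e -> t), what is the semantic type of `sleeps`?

[[[clever famous] [sleeps gave]] student] must have type (e -> t). The sister student has type (t -> (e -> e)); that is not a function onto (e -> t), so [[clever famous] [sleeps gave]] must be the functor, of type ((t -> (e -> e)) -> (e -> t)).
[[clever famous] [sleeps gave]] must have type ((t -> (e -> e)) -> (e -> t)). The sister [clever famous] has type (t -> e); that is not a function onto ((t -> (e -> e)) -> (e -> t)), so [sleeps gave] must be the functor, of type ((t -> e) -> ((t -> (e -> e)) -> (e -> t))).
[sleeps gave] must have type ((t -> e) -> ((t -> (e -> e)) -> (e -> t))). The sister gave has type e; that is not a function onto ((t -> e) -> ((t -> (e -> e)) -> (e -> t))), so sleeps must be the functor, of type (e -> ((t -> e) -> ((t -> (e -> e)) -> (e -> t)))).

(e -> ((t -> e) -> ((t -> (e -> e)) -> (e -> t))))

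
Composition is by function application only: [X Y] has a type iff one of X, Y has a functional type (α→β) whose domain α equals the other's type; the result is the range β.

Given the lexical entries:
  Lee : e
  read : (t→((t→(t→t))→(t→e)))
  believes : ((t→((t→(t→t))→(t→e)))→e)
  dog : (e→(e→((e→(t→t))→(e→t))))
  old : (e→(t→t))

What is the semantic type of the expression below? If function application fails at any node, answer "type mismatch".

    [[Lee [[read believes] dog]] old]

[read believes]: ((t→((t→(t→t))→(t→e)))→e) applied to (t→((t→(t→t))→(t→e))) yields e.
[[read believes] dog]: (e→(e→((e→(t→t))→(e→t)))) applied to e yields (e→((e→(t→t))→(e→t))).
[Lee [[read believes] dog]]: (e→((e→(t→t))→(e→t))) applied to e yields ((e→(t→t))→(e→t)).
[[Lee [[read believes] dog]] old]: ((e→(t→t))→(e→t)) applied to (e→(t→t)) yields (e→t).

(e→t)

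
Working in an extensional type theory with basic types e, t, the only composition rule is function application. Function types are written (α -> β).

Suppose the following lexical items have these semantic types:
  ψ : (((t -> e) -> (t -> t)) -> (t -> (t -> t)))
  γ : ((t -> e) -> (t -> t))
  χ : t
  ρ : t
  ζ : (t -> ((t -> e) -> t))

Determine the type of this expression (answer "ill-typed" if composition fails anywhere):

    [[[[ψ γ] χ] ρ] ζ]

[ψ γ]: (((t -> e) -> (t -> t)) -> (t -> (t -> t))) applied to ((t -> e) -> (t -> t)) yields (t -> (t -> t)).
[[ψ γ] χ]: (t -> (t -> t)) applied to t yields (t -> t).
[[[ψ γ] χ] ρ]: (t -> t) applied to t yields t.
[[[[ψ γ] χ] ρ] ζ]: (t -> ((t -> e) -> t)) applied to t yields ((t -> e) -> t).

((t -> e) -> t)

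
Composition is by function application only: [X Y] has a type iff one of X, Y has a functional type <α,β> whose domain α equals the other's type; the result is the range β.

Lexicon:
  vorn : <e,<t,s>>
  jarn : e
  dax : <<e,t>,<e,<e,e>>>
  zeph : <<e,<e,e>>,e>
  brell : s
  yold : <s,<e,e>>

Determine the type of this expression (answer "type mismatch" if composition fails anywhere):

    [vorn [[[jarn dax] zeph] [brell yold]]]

[jarn dax]: e and <<e,t>,<e,<e,e>>> cannot combine by function application — type clash.

type mismatch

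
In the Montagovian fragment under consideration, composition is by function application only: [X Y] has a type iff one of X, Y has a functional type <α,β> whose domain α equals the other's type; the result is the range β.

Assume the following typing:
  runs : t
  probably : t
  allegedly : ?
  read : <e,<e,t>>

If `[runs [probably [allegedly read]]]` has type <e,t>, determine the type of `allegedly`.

<<e,<e,t>>,<t,<t,<e,t>>>>

At [runs [probably [allegedly read]]] (required: <e,t>): runs is t, which is not a function with range <e,t>; hence [probably [allegedly read]] is the functor — type <t,<e,t>>.
At [probably [allegedly read]] (required: <t,<e,t>>): probably is t, which is not a function with range <t,<e,t>>; hence [allegedly read] is the functor — type <t,<t,<e,t>>>.
At [allegedly read] (required: <t,<t,<e,t>>>): read is <e,<e,t>>, which is not a function with range <t,<t,<e,t>>>; hence allegedly is the functor — type <<e,<e,t>>,<t,<t,<e,t>>>>.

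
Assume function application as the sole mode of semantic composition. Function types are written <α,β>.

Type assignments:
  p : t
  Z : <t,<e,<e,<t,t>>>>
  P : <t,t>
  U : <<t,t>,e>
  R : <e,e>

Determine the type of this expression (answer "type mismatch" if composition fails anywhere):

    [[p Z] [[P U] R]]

[p Z]: <t,<e,<e,<t,t>>>> applied to t yields <e,<e,<t,t>>>.
[P U]: <<t,t>,e> applied to <t,t> yields e.
[[P U] R]: <e,e> applied to e yields e.
[[p Z] [[P U] R]]: <e,<e,<t,t>>> applied to e yields <e,<t,t>>.

<e,<t,t>>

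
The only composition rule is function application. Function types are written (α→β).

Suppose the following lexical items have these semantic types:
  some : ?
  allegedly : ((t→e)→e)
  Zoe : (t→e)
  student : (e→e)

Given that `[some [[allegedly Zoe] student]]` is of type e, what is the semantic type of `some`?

(e→e)

For [some [[allegedly Zoe] student]] to have type e with [[allegedly Zoe] student] of type e, some must be the function: some : (e→e).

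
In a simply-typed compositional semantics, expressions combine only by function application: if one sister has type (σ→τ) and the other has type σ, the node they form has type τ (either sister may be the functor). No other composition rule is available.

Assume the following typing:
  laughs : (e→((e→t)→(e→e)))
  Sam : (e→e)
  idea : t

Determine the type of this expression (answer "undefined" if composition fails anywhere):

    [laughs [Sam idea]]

[Sam idea]: (e→e) with t — neither is a function whose domain matches the other; composition fails here.

undefined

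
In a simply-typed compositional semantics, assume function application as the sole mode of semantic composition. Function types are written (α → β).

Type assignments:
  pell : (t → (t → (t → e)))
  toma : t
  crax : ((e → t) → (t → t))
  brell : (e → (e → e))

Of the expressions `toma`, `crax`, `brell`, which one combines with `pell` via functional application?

toma

toma — combines: pell : (t → (t → (t → e))) takes toma : t as argument, giving (t → (t → e)).
crax : ((e → t) → (t → t)) — pell needs t; crax needs (e → t); neither fits.
brell : (e → (e → e)) — pell needs t; brell needs e; neither fits.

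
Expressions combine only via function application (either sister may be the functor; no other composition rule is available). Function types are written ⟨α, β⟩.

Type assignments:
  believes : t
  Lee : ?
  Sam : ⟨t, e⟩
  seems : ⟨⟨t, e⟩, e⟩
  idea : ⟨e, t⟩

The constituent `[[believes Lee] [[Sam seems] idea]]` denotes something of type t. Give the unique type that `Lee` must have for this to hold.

At [[believes Lee] [[Sam seems] idea]] (required: t): [[Sam seems] idea] is t, which is not a function with range t; hence [believes Lee] is the functor — type ⟨t, t⟩.
At [believes Lee] (required: ⟨t, t⟩): believes is t, which is not a function with range ⟨t, t⟩; hence Lee is the functor — type ⟨t, ⟨t, t⟩⟩.

⟨t, ⟨t, t⟩⟩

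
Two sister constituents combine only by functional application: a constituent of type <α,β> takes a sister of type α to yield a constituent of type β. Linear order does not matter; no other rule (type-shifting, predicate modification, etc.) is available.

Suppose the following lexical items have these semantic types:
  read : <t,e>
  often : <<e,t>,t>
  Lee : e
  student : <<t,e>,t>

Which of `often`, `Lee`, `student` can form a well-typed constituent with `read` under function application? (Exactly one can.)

often : <<e,t>,t> — read needs t; often needs <e,t>; neither fits.
Lee : e — read needs t; Lee needs nothing (atomic); neither fits.
student — combines: student : <<t,e>,t> takes read : <t,e> as argument, giving t.

student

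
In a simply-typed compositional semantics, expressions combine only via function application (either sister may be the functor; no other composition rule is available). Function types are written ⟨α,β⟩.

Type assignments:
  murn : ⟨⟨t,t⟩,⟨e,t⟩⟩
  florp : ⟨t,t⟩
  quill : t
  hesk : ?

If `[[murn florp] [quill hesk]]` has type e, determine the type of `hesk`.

⟨t,⟨⟨e,t⟩,e⟩⟩

For [[murn florp] [quill hesk]] to have type e with [murn florp] of type ⟨e,t⟩, [quill hesk] must be the function: [quill hesk] : ⟨⟨e,t⟩,e⟩.
For [quill hesk] to have type ⟨⟨e,t⟩,e⟩ with quill of type t, hesk must be the function: hesk : ⟨t,⟨⟨e,t⟩,e⟩⟩.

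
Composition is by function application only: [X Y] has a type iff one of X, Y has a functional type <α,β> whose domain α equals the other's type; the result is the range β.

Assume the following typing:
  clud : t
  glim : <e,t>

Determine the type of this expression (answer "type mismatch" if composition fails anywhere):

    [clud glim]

[clud glim]: t with <e,t> — neither is a function whose domain matches the other; composition fails here.

type mismatch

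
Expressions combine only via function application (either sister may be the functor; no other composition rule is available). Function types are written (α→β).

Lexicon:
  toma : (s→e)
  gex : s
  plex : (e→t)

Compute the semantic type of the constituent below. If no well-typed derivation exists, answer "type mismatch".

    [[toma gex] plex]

t

[toma gex] — toma of type (s→e) combines with gex of type s: type e.
[[toma gex] plex] — plex of type (e→t) combines with [toma gex] of type e: type t.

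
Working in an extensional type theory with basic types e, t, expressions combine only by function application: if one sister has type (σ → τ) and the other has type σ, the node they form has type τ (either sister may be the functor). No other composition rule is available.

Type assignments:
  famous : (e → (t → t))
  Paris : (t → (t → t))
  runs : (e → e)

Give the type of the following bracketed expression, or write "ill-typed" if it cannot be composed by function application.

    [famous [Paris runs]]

At [Paris runs]: neither (t → (t → t)) nor (e → e) can take the other as argument; the node is ill-typed.

ill-typed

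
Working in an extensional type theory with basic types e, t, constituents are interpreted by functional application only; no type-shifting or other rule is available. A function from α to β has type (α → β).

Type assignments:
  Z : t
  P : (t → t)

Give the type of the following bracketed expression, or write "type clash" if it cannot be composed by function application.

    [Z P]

t

[Z P] — P of type (t → t) combines with Z of type t: type t.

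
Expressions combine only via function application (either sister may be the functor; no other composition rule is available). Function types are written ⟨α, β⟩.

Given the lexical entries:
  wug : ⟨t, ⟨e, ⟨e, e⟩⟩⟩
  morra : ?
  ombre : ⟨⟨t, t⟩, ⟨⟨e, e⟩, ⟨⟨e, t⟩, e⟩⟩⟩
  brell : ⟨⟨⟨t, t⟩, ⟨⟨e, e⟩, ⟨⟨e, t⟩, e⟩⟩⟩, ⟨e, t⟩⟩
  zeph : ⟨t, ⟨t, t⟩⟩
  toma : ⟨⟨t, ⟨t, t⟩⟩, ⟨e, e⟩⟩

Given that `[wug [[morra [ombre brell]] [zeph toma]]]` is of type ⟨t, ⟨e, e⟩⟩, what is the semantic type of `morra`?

[wug [[morra [ombre brell]] [zeph toma]]] is required to be ⟨t, ⟨e, e⟩⟩. wug : ⟨t, ⟨e, ⟨e, e⟩⟩⟩ cannot yield ⟨t, ⟨e, e⟩⟩ as functor, so [[morra [ombre brell]] [zeph toma]] : ⟨⟨t, ⟨e, ⟨e, e⟩⟩⟩, ⟨t, ⟨e, e⟩⟩⟩.
[[morra [ombre brell]] [zeph toma]] is required to be ⟨⟨t, ⟨e, ⟨e, e⟩⟩⟩, ⟨t, ⟨e, e⟩⟩⟩. [zeph toma] : ⟨e, e⟩ cannot yield ⟨⟨t, ⟨e, ⟨e, e⟩⟩⟩, ⟨t, ⟨e, e⟩⟩⟩ as functor, so [morra [ombre brell]] : ⟨⟨e, e⟩, ⟨⟨t, ⟨e, ⟨e, e⟩⟩⟩, ⟨t, ⟨e, e⟩⟩⟩⟩.
[morra [ombre brell]] is required to be ⟨⟨e, e⟩, ⟨⟨t, ⟨e, ⟨e, e⟩⟩⟩, ⟨t, ⟨e, e⟩⟩⟩⟩. [ombre brell] : ⟨e, t⟩ cannot yield ⟨⟨e, e⟩, ⟨⟨t, ⟨e, ⟨e, e⟩⟩⟩, ⟨t, ⟨e, e⟩⟩⟩⟩ as functor, so morra : ⟨⟨e, t⟩, ⟨⟨e, e⟩, ⟨⟨t, ⟨e, ⟨e, e⟩⟩⟩, ⟨t, ⟨e, e⟩⟩⟩⟩⟩.

⟨⟨e, t⟩, ⟨⟨e, e⟩, ⟨⟨t, ⟨e, ⟨e, e⟩⟩⟩, ⟨t, ⟨e, e⟩⟩⟩⟩⟩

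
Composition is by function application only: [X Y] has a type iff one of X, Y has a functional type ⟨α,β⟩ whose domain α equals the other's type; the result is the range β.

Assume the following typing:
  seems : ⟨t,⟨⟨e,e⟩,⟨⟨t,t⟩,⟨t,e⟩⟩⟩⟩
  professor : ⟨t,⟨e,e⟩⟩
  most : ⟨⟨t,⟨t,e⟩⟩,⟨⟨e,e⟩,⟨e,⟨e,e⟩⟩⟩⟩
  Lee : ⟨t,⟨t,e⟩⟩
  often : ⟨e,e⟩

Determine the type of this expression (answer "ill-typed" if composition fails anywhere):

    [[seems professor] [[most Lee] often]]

ill-typed

[seems professor]: ⟨t,⟨⟨e,e⟩,⟨⟨t,t⟩,⟨t,e⟩⟩⟩⟩ with ⟨t,⟨e,e⟩⟩ — neither is a function whose domain matches the other; composition fails here.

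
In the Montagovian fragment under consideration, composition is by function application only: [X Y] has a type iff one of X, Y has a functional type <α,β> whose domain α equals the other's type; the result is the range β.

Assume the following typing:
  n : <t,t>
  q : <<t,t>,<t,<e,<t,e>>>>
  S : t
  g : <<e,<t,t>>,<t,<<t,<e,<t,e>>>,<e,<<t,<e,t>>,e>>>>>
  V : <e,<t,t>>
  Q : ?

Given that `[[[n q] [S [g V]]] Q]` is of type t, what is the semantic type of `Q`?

<<e,<<t,<e,t>>,e>>,t>

[[[n q] [S [g V]]] Q] must have type t. The sister [[n q] [S [g V]]] has type <e,<<t,<e,t>>,e>>; that is not a function onto t, so Q must be the functor, of type <<e,<<t,<e,t>>,e>>,t>.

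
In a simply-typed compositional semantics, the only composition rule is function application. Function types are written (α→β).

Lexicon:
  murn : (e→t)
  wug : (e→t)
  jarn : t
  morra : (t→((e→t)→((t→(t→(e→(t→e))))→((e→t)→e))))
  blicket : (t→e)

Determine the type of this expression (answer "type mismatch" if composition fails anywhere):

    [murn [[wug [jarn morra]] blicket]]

type mismatch

[jarn morra] — morra of type (t→((e→t)→((t→(t→(e→(t→e))))→((e→t)→e)))) combines with jarn of type t: type ((e→t)→((t→(t→(e→(t→e))))→((e→t)→e))).
[wug [jarn morra]] — [jarn morra] of type ((e→t)→((t→(t→(e→(t→e))))→((e→t)→e))) combines with wug of type (e→t): type ((t→(t→(e→(t→e))))→((e→t)→e)).
[[wug [jarn morra]] blicket]: ((t→(t→(e→(t→e))))→((e→t)→e)) with (t→e) — neither is a function whose domain matches the other; composition fails here.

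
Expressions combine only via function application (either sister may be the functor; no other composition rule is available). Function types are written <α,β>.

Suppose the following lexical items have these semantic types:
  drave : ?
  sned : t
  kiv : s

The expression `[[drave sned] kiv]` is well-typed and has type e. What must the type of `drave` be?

For [[drave sned] kiv] to have type e with kiv of type s, [drave sned] must be the function: [drave sned] : <s,e>.
For [drave sned] to have type <s,e> with sned of type t, drave must be the function: drave : <t,<s,e>>.

<t,<s,e>>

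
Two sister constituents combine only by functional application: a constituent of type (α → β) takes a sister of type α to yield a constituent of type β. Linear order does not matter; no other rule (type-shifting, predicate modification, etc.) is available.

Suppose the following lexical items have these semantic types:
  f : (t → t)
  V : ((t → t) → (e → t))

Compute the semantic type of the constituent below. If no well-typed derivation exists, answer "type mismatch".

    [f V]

[f V]: V is ((t → t) → (e → t)), f is (t → t); result (e → t).

(e → t)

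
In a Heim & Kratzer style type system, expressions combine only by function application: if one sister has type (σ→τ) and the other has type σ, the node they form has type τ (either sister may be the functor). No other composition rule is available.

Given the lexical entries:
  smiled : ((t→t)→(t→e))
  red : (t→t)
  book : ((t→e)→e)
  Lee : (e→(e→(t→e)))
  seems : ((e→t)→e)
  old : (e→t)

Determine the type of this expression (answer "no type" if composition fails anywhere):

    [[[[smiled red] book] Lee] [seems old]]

(t→e)

[smiled red]: functor smiled : ((t→t)→(t→e)), argument red : (t→t); result (t→e).
[[smiled red] book]: functor book : ((t→e)→e), argument [smiled red] : (t→e); result e.
[[[smiled red] book] Lee]: functor Lee : (e→(e→(t→e))), argument [[smiled red] book] : e; result (e→(t→e)).
[seems old]: functor seems : ((e→t)→e), argument old : (e→t); result e.
[[[[smiled red] book] Lee] [seems old]]: functor [[[smiled red] book] Lee] : (e→(t→e)), argument [seems old] : e; result (t→e).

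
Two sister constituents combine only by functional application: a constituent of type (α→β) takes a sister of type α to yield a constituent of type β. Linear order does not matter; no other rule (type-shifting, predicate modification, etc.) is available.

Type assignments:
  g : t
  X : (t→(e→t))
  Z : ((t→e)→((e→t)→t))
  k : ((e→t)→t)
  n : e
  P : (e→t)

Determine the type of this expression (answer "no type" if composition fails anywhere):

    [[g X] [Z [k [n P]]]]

[g X]: X is (t→(e→t)), g is t; result (e→t).
[n P]: P is (e→t), n is e; result t.
At [k [n P]]: neither ((e→t)→t) nor t can take the other as argument; the node is ill-typed.

no type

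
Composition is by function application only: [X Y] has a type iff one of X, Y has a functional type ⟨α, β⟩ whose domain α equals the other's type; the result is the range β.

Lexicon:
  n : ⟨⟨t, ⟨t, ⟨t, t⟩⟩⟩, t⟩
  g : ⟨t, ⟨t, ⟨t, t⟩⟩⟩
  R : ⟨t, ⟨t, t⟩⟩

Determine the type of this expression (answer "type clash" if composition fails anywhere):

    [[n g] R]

[n g] — n of type ⟨⟨t, ⟨t, ⟨t, t⟩⟩⟩, t⟩ combines with g of type ⟨t, ⟨t, ⟨t, t⟩⟩⟩: type t.
[[n g] R] — R of type ⟨t, ⟨t, t⟩⟩ combines with [n g] of type t: type ⟨t, t⟩.

⟨t, t⟩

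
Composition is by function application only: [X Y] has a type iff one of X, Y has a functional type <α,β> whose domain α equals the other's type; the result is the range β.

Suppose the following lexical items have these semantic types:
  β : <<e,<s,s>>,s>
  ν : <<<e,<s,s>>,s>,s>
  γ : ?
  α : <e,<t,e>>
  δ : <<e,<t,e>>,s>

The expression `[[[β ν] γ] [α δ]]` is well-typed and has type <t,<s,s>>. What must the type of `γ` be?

At [[[β ν] γ] [α δ]] (required: <t,<s,s>>): [α δ] is s, which is not a function with range <t,<s,s>>; hence [[β ν] γ] is the functor — type <s,<t,<s,s>>>.
At [[β ν] γ] (required: <s,<t,<s,s>>>): [β ν] is s, which is not a function with range <s,<t,<s,s>>>; hence γ is the functor — type <s,<s,<t,<s,s>>>>.

<s,<s,<t,<s,s>>>>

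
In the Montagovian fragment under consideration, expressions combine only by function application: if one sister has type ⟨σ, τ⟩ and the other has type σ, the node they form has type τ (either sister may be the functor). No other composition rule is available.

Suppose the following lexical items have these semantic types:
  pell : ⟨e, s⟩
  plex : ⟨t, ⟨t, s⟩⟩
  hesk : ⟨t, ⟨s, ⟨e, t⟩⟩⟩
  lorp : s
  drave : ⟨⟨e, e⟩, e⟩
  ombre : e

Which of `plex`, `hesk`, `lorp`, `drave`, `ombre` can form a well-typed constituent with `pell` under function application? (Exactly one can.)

plex : ⟨t, ⟨t, s⟩⟩ — neither side's domain matches the other.
hesk : ⟨t, ⟨s, ⟨e, t⟩⟩⟩ — neither side's domain matches the other.
lorp : s — neither side's domain matches the other.
drave : ⟨⟨e, e⟩, e⟩ — neither side's domain matches the other.
ombre — combines: pell : ⟨e, s⟩ takes ombre : e as argument, giving s.

ombre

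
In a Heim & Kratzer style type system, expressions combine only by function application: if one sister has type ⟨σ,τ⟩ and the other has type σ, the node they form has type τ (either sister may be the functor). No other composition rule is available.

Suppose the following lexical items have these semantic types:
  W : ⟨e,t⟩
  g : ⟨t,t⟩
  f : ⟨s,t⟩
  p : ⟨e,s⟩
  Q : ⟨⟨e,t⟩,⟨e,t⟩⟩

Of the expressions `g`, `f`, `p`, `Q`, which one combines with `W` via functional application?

g : ⟨t,t⟩ — neither side's domain matches the other.
f : ⟨s,t⟩ — neither side's domain matches the other.
p : ⟨e,s⟩ — neither side's domain matches the other.
Q — combines: Q : ⟨⟨e,t⟩,⟨e,t⟩⟩ takes W : ⟨e,t⟩ as argument, giving ⟨e,t⟩.

Q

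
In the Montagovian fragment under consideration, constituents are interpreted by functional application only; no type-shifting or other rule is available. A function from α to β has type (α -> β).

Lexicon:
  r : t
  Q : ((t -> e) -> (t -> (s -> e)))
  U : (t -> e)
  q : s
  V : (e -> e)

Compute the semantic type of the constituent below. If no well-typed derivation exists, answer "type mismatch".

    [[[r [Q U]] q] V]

[Q U]: ((t -> e) -> (t -> (s -> e))) applied to (t -> e) yields (t -> (s -> e)).
[r [Q U]]: (t -> (s -> e)) applied to t yields (s -> e).
[[r [Q U]] q]: (s -> e) applied to s yields e.
[[[r [Q U]] q] V]: (e -> e) applied to e yields e.

e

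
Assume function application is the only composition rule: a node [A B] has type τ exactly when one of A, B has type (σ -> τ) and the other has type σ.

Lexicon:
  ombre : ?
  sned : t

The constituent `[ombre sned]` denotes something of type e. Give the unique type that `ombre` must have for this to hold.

[ombre sned] is required to be e. sned : t cannot yield e as functor, so ombre : (t -> e).

(t -> e)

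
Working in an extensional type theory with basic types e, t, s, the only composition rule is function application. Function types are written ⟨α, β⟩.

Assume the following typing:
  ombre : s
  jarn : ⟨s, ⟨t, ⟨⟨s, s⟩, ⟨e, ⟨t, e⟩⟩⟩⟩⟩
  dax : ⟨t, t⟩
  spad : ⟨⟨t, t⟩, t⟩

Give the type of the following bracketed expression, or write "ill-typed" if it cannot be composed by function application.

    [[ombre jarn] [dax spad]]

[ombre jarn]: functor jarn : ⟨s, ⟨t, ⟨⟨s, s⟩, ⟨e, ⟨t, e⟩⟩⟩⟩⟩, argument ombre : s; result ⟨t, ⟨⟨s, s⟩, ⟨e, ⟨t, e⟩⟩⟩⟩.
[dax spad]: functor spad : ⟨⟨t, t⟩, t⟩, argument dax : ⟨t, t⟩; result t.
[[ombre jarn] [dax spad]]: functor [ombre jarn] : ⟨t, ⟨⟨s, s⟩, ⟨e, ⟨t, e⟩⟩⟩⟩, argument [dax spad] : t; result ⟨⟨s, s⟩, ⟨e, ⟨t, e⟩⟩⟩.

⟨⟨s, s⟩, ⟨e, ⟨t, e⟩⟩⟩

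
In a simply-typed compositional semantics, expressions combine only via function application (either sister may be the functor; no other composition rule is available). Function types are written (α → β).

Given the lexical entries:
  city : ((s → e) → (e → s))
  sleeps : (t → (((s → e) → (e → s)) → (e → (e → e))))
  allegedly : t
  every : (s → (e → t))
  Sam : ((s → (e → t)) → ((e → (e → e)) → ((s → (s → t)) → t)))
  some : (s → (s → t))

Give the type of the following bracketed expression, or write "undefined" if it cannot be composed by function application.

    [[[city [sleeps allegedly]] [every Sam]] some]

t

At [sleeps allegedly], sleeps : (t → (((s → e) → (e → s)) → (e → (e → e)))) takes allegedly : t, giving (((s → e) → (e → s)) → (e → (e → e))).
At [city [sleeps allegedly]], [sleeps allegedly] : (((s → e) → (e → s)) → (e → (e → e))) takes city : ((s → e) → (e → s)), giving (e → (e → e)).
At [every Sam], Sam : ((s → (e → t)) → ((e → (e → e)) → ((s → (s → t)) → t))) takes every : (s → (e → t)), giving ((e → (e → e)) → ((s → (s → t)) → t)).
At [[city [sleeps allegedly]] [every Sam]], [every Sam] : ((e → (e → e)) → ((s → (s → t)) → t)) takes [city [sleeps allegedly]] : (e → (e → e)), giving ((s → (s → t)) → t).
At [[[city [sleeps allegedly]] [every Sam]] some], [[city [sleeps allegedly]] [every Sam]] : ((s → (s → t)) → t) takes some : (s → (s → t)), giving t.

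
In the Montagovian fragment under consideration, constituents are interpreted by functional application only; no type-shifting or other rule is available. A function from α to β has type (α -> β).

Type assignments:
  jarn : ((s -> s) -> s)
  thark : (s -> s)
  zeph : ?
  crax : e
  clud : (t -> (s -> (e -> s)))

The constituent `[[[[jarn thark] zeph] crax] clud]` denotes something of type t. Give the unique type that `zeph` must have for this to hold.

[[[[jarn thark] zeph] crax] clud] is required to be t. clud : (t -> (s -> (e -> s))) cannot yield t as functor, so [[[jarn thark] zeph] crax] : ((t -> (s -> (e -> s))) -> t).
[[[jarn thark] zeph] crax] is required to be ((t -> (s -> (e -> s))) -> t). crax : e cannot yield ((t -> (s -> (e -> s))) -> t) as functor, so [[jarn thark] zeph] : (e -> ((t -> (s -> (e -> s))) -> t)).
[[jarn thark] zeph] is required to be (e -> ((t -> (s -> (e -> s))) -> t)). [jarn thark] : s cannot yield (e -> ((t -> (s -> (e -> s))) -> t)) as functor, so zeph : (s -> (e -> ((t -> (s -> (e -> s))) -> t))).

(s -> (e -> ((t -> (s -> (e -> s))) -> t)))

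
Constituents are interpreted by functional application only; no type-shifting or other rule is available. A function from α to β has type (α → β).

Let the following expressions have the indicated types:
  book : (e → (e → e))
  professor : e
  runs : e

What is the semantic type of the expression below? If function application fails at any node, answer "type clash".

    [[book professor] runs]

[book professor]: functor book : (e → (e → e)), argument professor : e; result (e → e).
[[book professor] runs]: functor [book professor] : (e → e), argument runs : e; result e.

e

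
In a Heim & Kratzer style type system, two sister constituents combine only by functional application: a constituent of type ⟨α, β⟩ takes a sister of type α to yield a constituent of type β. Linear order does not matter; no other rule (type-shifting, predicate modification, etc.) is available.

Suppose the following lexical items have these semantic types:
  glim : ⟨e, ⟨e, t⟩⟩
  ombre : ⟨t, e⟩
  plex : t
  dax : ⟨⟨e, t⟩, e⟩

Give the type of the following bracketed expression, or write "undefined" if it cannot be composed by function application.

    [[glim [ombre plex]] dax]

e

[ombre plex] — ombre of type ⟨t, e⟩ combines with plex of type t: type e.
[glim [ombre plex]] — glim of type ⟨e, ⟨e, t⟩⟩ combines with [ombre plex] of type e: type ⟨e, t⟩.
[[glim [ombre plex]] dax] — dax of type ⟨⟨e, t⟩, e⟩ combines with [glim [ombre plex]] of type ⟨e, t⟩: type e.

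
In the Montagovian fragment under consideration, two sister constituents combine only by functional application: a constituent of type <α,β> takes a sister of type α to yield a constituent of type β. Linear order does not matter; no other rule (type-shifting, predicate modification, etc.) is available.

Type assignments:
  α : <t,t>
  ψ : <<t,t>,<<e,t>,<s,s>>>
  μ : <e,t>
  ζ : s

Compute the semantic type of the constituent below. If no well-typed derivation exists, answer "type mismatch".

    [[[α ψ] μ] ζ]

[α ψ]: functor ψ : <<t,t>,<<e,t>,<s,s>>>, argument α : <t,t>; result <<e,t>,<s,s>>.
[[α ψ] μ]: functor [α ψ] : <<e,t>,<s,s>>, argument μ : <e,t>; result <s,s>.
[[[α ψ] μ] ζ]: functor [[α ψ] μ] : <s,s>, argument ζ : s; result s.

s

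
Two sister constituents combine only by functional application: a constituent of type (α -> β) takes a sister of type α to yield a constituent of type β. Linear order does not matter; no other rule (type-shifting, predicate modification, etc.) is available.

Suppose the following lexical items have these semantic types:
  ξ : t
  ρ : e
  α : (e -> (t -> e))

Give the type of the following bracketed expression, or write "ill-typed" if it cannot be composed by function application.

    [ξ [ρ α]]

e

At [ρ α], α : (e -> (t -> e)) takes ρ : e, giving (t -> e).
At [ξ [ρ α]], [ρ α] : (t -> e) takes ξ : t, giving e.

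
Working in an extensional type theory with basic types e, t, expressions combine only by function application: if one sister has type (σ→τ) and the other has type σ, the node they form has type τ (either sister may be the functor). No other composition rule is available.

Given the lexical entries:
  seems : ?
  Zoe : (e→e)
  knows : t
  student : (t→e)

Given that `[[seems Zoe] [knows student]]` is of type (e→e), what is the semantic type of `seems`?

((e→e)→(e→(e→e)))

[[seems Zoe] [knows student]] is required to be (e→e). [knows student] : e cannot yield (e→e) as functor, so [seems Zoe] : (e→(e→e)).
[seems Zoe] is required to be (e→(e→e)). Zoe : (e→e) cannot yield (e→(e→e)) as functor, so seems : ((e→e)→(e→(e→e))).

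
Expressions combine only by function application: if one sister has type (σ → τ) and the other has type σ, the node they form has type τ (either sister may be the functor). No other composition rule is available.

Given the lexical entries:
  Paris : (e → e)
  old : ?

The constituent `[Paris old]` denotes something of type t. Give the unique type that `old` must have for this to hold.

At [Paris old] (required: t): Paris is (e → e), which is not a function with range t; hence old is the functor — type ((e → e) → t).

((e → e) → t)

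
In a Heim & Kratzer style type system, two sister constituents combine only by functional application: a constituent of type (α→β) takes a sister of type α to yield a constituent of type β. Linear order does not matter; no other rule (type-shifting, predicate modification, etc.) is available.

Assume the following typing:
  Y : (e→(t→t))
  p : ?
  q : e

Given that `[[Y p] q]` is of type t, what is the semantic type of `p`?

((e→(t→t))→(e→t))

For [[Y p] q] to have type t with q of type e, [Y p] must be the function: [Y p] : (e→t).
For [Y p] to have type (e→t) with Y of type (e→(t→t)), p must be the function: p : ((e→(t→t))→(e→t)).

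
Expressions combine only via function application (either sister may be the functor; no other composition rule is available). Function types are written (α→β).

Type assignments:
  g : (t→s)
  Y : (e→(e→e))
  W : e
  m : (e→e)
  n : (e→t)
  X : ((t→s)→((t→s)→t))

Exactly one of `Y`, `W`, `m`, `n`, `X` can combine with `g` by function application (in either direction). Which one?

X

Y : (e→(e→e)) — neither side's domain matches the other.
W : e — neither side's domain matches the other.
m : (e→e) — neither side's domain matches the other.
n : (e→t) — neither side's domain matches the other.
X — combines: X : ((t→s)→((t→s)→t)) takes g : (t→s) as argument, giving ((t→s)→t).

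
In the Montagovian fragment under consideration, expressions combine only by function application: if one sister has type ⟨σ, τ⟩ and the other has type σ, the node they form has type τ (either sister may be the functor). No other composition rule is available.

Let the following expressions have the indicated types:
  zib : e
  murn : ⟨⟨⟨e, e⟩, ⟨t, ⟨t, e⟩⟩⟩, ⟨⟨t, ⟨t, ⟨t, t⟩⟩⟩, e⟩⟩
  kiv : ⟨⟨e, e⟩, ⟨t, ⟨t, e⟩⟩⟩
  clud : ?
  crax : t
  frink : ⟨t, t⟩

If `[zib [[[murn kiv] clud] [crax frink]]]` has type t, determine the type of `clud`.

⟨⟨⟨t, ⟨t, ⟨t, t⟩⟩⟩, e⟩, ⟨t, ⟨e, t⟩⟩⟩

[zib [[[murn kiv] clud] [crax frink]]] must have type t. The sister zib has type e; that is not a function onto t, so [[[murn kiv] clud] [crax frink]] must be the functor, of type ⟨e, t⟩.
[[[murn kiv] clud] [crax frink]] must have type ⟨e, t⟩. The sister [crax frink] has type t; that is not a function onto ⟨e, t⟩, so [[murn kiv] clud] must be the functor, of type ⟨t, ⟨e, t⟩⟩.
[[murn kiv] clud] must have type ⟨t, ⟨e, t⟩⟩. The sister [murn kiv] has type ⟨⟨t, ⟨t, ⟨t, t⟩⟩⟩, e⟩; that is not a function onto ⟨t, ⟨e, t⟩⟩, so clud must be the functor, of type ⟨⟨⟨t, ⟨t, ⟨t, t⟩⟩⟩, e⟩, ⟨t, ⟨e, t⟩⟩⟩.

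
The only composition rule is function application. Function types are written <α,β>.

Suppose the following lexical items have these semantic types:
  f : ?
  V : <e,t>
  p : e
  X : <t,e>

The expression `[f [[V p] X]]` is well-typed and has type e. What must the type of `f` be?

<e,e>

At [f [[V p] X]] (required: e): [[V p] X] is e, which is not a function with range e; hence f is the functor — type <e,e>.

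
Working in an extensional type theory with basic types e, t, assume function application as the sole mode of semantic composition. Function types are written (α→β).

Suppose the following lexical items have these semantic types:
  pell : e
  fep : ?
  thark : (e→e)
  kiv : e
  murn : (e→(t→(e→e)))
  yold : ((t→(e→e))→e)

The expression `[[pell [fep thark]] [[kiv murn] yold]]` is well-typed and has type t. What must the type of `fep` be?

((e→e)→(e→(e→t)))

[[pell [fep thark]] [[kiv murn] yold]] is required to be t. [[kiv murn] yold] : e cannot yield t as functor, so [pell [fep thark]] : (e→t).
[pell [fep thark]] is required to be (e→t). pell : e cannot yield (e→t) as functor, so [fep thark] : (e→(e→t)).
[fep thark] is required to be (e→(e→t)). thark : (e→e) cannot yield (e→(e→t)) as functor, so fep : ((e→e)→(e→(e→t))).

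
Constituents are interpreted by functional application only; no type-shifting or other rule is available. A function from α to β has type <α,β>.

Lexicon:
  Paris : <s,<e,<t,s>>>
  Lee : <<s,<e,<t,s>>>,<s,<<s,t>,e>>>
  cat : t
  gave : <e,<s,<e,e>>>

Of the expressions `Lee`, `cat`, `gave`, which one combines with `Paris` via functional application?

Lee

Lee — combines: Lee : <<s,<e,<t,s>>>,<s,<<s,t>,e>>> takes Paris : <s,<e,<t,s>>> as argument, giving <s,<<s,t>,e>>.
cat : t — no; Paris wants s, and cat wants nothing (atomic).
gave : <e,<s,<e,e>>> — no; Paris wants s, and gave wants e.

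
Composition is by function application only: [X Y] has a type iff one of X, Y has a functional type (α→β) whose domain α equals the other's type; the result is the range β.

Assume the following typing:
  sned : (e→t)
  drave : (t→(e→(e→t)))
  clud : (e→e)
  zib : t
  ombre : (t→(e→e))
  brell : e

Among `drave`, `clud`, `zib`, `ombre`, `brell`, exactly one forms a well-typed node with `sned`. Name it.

drave : (t→(e→(e→t))) — neither side's domain matches the other.
clud : (e→e) — neither side's domain matches the other.
zib : t — neither side's domain matches the other.
ombre : (t→(e→e)) — neither side's domain matches the other.
brell — combines: sned : (e→t) takes brell : e as argument, giving t.

brell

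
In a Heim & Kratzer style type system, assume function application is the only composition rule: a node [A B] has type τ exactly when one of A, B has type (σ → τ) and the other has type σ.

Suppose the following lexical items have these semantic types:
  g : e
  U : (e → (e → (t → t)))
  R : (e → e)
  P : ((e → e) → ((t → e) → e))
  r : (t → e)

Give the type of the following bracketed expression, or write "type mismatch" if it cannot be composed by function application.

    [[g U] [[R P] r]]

(t → t)

[g U] — U of type (e → (e → (t → t))) combines with g of type e: type (e → (t → t)).
[R P] — P of type ((e → e) → ((t → e) → e)) combines with R of type (e → e): type ((t → e) → e).
[[R P] r] — [R P] of type ((t → e) → e) combines with r of type (t → e): type e.
[[g U] [[R P] r]] — [g U] of type (e → (t → t)) combines with [[R P] r] of type e: type (t → t).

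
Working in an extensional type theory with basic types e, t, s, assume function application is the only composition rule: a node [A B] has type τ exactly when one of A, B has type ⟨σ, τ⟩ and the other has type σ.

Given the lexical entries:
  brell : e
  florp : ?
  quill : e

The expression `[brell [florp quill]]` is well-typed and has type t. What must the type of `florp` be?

⟨e, ⟨e, t⟩⟩

For [brell [florp quill]] to have type t with brell of type e, [florp quill] must be the function: [florp quill] : ⟨e, t⟩.
For [florp quill] to have type ⟨e, t⟩ with quill of type e, florp must be the function: florp : ⟨e, ⟨e, t⟩⟩.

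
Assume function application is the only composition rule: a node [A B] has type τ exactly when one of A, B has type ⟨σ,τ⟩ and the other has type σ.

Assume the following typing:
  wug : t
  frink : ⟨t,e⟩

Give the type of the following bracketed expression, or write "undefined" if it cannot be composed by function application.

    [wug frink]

[wug frink]: functor frink : ⟨t,e⟩, argument wug : t; result e.

e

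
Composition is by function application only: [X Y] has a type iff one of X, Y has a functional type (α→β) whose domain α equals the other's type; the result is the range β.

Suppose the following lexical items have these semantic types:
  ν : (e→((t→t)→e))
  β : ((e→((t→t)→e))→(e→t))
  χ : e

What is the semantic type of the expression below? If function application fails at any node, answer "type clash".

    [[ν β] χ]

[ν β]: functor β : ((e→((t→t)→e))→(e→t)), argument ν : (e→((t→t)→e)); result (e→t).
[[ν β] χ]: functor [ν β] : (e→t), argument χ : e; result t.

t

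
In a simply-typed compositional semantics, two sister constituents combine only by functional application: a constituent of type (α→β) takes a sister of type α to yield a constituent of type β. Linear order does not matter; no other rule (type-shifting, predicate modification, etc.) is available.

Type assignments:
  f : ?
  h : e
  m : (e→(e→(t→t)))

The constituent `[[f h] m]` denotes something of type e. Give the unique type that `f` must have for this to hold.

At [[f h] m] (required: e): m is (e→(e→(t→t))), which is not a function with range e; hence [f h] is the functor — type ((e→(e→(t→t)))→e).
At [f h] (required: ((e→(e→(t→t)))→e)): h is e, which is not a function with range ((e→(e→(t→t)))→e); hence f is the functor — type (e→((e→(e→(t→t)))→e)).

(e→((e→(e→(t→t)))→e))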